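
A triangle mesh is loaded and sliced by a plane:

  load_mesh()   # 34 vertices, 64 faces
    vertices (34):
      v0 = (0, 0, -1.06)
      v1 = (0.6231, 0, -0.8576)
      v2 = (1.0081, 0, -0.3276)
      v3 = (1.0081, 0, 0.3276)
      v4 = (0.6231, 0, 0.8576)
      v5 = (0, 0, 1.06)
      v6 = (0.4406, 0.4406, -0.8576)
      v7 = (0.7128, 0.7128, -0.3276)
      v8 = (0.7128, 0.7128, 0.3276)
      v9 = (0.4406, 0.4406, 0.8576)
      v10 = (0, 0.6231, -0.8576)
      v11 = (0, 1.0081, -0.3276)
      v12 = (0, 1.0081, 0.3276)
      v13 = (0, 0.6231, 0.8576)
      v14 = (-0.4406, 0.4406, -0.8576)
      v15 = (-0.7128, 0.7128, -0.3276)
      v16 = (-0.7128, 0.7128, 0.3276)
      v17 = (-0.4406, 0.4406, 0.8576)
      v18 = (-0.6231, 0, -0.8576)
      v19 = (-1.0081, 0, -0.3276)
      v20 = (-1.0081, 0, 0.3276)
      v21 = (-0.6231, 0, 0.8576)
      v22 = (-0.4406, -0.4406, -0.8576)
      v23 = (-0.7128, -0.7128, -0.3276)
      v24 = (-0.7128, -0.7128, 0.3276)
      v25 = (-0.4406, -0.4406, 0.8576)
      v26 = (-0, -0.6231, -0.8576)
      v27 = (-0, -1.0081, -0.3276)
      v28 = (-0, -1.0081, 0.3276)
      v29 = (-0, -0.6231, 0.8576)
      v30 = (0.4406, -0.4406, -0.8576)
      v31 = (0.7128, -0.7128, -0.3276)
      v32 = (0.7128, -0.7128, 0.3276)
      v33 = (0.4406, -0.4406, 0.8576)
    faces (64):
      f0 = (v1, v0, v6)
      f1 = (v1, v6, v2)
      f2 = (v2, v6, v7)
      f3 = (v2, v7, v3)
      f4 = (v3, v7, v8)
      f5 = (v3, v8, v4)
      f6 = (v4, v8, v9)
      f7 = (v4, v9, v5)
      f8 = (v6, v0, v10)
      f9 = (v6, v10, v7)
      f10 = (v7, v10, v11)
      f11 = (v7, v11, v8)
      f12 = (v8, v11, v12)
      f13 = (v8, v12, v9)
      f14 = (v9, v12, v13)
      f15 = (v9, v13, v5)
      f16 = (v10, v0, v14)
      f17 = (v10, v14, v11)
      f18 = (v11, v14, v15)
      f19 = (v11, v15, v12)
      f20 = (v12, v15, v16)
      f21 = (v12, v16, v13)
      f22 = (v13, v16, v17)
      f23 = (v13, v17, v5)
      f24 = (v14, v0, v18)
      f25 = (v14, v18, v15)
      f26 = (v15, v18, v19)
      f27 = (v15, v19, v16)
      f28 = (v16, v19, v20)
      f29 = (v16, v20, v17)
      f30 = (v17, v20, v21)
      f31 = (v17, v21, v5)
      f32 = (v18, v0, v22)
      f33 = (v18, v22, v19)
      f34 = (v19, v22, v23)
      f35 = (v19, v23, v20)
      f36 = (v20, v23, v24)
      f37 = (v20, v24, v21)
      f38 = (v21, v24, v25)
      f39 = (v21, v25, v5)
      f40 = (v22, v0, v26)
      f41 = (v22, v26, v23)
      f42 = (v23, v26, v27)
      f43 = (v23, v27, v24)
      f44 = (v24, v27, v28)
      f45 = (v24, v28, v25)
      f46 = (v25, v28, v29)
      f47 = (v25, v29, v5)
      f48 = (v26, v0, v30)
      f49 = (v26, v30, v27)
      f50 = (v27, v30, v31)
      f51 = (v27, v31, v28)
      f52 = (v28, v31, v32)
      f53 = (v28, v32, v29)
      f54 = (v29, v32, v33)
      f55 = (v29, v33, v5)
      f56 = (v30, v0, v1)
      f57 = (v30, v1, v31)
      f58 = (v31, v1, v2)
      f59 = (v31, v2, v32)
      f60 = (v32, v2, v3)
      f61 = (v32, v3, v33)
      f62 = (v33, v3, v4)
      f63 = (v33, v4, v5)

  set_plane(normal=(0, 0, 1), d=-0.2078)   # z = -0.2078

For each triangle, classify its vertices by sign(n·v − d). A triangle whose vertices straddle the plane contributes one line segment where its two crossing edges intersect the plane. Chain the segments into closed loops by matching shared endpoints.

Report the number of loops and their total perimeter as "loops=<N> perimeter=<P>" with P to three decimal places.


loops=1 perimeter=6.172

Straddling triangles (16 of 64):
  (v2,v7,v3) [--+] → (0.766794, 0.582468, -0.2078)–(1.0081, 0, -0.2078)  len=0.6305
  (v3,v7,v8) [+-+] → (0.766794, 0.582468, -0.2078)–(0.7128, 0.7128, -0.2078)  len=0.1411
  (v7,v11,v8) [--+] → (0.130332, 0.954106, -0.2078)–(0.7128, 0.7128, -0.2078)  len=0.6305
  (v8,v11,v12) [+-+] → (0.130332, 0.954106, -0.2078)–(0, 1.0081, -0.2078)  len=0.1411
  (v11,v15,v12) [--+] → (-0.582468, 0.766794, -0.2078)–(0, 1.0081, -0.2078)  len=0.6305
  (v12,v15,v16) [+-+] → (-0.582468, 0.766794, -0.2078)–(-0.7128, 0.7128, -0.2078)  len=0.1411
  (v15,v19,v16) [--+] → (-0.954106, 0.130332, -0.2078)–(-0.7128, 0.7128, -0.2078)  len=0.6305
  (v16,v19,v20) [+-+] → (-0.954106, 0.130332, -0.2078)–(-1.0081, 0, -0.2078)  len=0.1411
  (v19,v23,v20) [--+] → (-0.766794, -0.582468, -0.2078)–(-1.0081, 0, -0.2078)  len=0.6305
  (v20,v23,v24) [+-+] → (-0.766794, -0.582468, -0.2078)–(-0.7128, -0.7128, -0.2078)  len=0.1411
  (v23,v27,v24) [--+] → (-0.130332, -0.954106, -0.2078)–(-0.7128, -0.7128, -0.2078)  len=0.6305
  (v24,v27,v28) [+-+] → (-0.130332, -0.954106, -0.2078)–(0, -1.0081, -0.2078)  len=0.1411
  (v27,v31,v28) [--+] → (0.582468, -0.766794, -0.2078)–(0, -1.0081, -0.2078)  len=0.6305
  (v28,v31,v32) [+-+] → (0.582468, -0.766794, -0.2078)–(0.7128, -0.7128, -0.2078)  len=0.1411
  (v31,v2,v32) [--+] → (0.954106, -0.130332, -0.2078)–(0.7128, -0.7128, -0.2078)  len=0.6305
  (v32,v2,v3) [+-+] → (0.954106, -0.130332, -0.2078)–(1.0081, 0, -0.2078)  len=0.1411

Chained into 1 loop(s):
  loop 1: 16 segments, perimeter = 6.1724
Total perimeter = 6.172


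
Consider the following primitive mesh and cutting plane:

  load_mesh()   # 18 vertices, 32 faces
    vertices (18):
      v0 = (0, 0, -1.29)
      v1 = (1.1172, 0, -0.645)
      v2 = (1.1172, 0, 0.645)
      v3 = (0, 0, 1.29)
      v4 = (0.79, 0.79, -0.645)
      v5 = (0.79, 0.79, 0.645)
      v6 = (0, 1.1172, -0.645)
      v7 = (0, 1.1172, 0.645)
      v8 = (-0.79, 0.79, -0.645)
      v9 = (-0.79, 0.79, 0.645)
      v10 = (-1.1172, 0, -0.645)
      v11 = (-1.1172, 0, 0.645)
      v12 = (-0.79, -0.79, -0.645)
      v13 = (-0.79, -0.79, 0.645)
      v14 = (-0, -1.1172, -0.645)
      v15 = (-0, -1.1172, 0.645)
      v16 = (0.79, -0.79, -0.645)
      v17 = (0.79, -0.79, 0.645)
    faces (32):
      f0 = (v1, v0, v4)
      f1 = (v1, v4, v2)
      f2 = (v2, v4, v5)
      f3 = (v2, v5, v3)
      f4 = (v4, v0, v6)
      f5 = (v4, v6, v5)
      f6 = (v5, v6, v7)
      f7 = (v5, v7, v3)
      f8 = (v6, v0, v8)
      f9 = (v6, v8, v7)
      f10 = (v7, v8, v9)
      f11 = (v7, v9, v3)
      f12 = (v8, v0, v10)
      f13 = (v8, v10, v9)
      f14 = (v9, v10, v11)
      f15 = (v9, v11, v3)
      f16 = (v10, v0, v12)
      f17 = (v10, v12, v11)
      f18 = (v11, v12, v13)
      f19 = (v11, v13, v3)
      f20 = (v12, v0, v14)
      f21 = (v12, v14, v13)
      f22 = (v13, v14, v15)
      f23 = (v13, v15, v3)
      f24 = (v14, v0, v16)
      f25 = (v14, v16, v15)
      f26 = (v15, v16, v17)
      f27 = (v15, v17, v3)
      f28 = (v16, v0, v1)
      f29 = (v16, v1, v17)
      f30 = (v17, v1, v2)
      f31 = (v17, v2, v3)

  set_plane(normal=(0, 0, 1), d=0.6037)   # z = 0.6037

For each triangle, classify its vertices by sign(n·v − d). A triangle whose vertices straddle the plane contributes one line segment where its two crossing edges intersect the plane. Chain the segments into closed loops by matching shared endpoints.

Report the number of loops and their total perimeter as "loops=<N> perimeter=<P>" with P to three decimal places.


Straddling triangles (16 of 32):
  (v1,v4,v2) [--+] → (1.10672, 0.0252922, 0.6037)–(1.1172, 0, 0.6037)  len=0.0274
  (v2,v4,v5) [+-+] → (1.10672, 0.0252922, 0.6037)–(0.79, 0.79, 0.6037)  len=0.8277
  (v4,v6,v5) [--+] → (0.764708, 0.800475, 0.6037)–(0.79, 0.79, 0.6037)  len=0.0274
  (v5,v6,v7) [+-+] → (0.764708, 0.800475, 0.6037)–(0, 1.1172, 0.6037)  len=0.8277
  (v6,v8,v7) [--+] → (-0.0252922, 1.10672, 0.6037)–(0, 1.1172, 0.6037)  len=0.0274
  (v7,v8,v9) [+-+] → (-0.0252922, 1.10672, 0.6037)–(-0.79, 0.79, 0.6037)  len=0.8277
  (v8,v10,v9) [--+] → (-0.800475, 0.764708, 0.6037)–(-0.79, 0.79, 0.6037)  len=0.0274
  (v9,v10,v11) [+-+] → (-0.800475, 0.764708, 0.6037)–(-1.1172, 0, 0.6037)  len=0.8277
  (v10,v12,v11) [--+] → (-1.10672, -0.0252922, 0.6037)–(-1.1172, 0, 0.6037)  len=0.0274
  (v11,v12,v13) [+-+] → (-1.10672, -0.0252922, 0.6037)–(-0.79, -0.79, 0.6037)  len=0.8277
  (v12,v14,v13) [--+] → (-0.764708, -0.800475, 0.6037)–(-0.79, -0.79, 0.6037)  len=0.0274
  (v13,v14,v15) [+-+] → (-0.764708, -0.800475, 0.6037)–(0, -1.1172, 0.6037)  len=0.8277
  (v14,v16,v15) [--+] → (0.0252922, -1.10672, 0.6037)–(0, -1.1172, 0.6037)  len=0.0274
  (v15,v16,v17) [+-+] → (0.0252922, -1.10672, 0.6037)–(0.79, -0.79, 0.6037)  len=0.8277
  (v16,v1,v17) [--+] → (0.800475, -0.764708, 0.6037)–(0.79, -0.79, 0.6037)  len=0.0274
  (v17,v1,v2) [+-+] → (0.800475, -0.764708, 0.6037)–(1.1172, 0, 0.6037)  len=0.8277

Chained into 1 loop(s):
  loop 1: 16 segments, perimeter = 6.8406
Total perimeter = 6.841

loops=1 perimeter=6.841


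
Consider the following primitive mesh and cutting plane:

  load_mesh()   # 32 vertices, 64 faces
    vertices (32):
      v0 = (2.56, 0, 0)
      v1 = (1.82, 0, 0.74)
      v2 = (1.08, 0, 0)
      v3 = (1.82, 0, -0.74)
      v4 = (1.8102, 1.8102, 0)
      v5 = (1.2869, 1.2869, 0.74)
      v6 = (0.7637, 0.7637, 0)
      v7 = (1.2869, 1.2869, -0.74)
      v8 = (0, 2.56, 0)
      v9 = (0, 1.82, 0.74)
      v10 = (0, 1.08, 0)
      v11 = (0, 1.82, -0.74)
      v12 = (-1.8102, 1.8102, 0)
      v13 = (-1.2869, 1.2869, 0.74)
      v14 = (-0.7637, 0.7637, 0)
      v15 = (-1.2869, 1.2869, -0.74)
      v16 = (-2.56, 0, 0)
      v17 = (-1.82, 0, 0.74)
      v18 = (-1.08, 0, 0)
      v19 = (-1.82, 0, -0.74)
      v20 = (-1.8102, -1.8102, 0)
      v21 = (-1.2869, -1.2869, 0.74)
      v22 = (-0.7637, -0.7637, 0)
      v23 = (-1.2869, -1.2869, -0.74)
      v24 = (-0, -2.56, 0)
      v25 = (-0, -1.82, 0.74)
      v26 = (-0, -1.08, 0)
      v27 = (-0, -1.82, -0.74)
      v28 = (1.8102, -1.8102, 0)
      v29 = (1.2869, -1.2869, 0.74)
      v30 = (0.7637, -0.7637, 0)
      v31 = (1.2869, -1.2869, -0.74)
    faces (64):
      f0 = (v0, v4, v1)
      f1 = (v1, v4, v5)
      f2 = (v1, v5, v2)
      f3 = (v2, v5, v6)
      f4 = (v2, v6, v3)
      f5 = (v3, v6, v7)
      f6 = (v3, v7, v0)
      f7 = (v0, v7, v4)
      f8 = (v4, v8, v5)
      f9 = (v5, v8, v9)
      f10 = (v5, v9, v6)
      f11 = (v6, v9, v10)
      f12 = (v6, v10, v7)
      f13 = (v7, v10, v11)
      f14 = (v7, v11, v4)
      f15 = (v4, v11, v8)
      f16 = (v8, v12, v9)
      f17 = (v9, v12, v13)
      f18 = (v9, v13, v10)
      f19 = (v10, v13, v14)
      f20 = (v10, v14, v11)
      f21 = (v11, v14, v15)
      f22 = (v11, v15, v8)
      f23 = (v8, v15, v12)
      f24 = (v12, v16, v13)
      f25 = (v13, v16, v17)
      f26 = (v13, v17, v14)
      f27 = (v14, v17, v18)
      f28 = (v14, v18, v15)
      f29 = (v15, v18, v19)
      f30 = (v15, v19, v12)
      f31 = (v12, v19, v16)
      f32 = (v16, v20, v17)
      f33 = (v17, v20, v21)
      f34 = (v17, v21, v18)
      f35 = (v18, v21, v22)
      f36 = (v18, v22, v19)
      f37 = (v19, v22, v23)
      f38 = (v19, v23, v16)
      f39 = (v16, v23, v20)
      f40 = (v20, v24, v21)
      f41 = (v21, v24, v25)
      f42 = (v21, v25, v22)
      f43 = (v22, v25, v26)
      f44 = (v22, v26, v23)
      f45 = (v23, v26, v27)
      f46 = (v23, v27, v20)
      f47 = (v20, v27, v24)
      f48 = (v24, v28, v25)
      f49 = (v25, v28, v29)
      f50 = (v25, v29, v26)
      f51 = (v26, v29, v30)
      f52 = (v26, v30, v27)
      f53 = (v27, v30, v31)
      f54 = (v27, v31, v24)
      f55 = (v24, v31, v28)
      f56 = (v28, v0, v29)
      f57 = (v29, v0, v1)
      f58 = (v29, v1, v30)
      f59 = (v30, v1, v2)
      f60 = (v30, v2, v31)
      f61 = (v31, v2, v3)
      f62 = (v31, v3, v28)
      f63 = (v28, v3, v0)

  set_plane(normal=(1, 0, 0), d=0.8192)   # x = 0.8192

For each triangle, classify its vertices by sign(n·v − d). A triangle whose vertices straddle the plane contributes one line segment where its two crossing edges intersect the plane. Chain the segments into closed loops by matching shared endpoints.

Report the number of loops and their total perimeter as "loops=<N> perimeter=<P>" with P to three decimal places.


loops=2 perimeter=8.749

Straddling triangles (20 of 64):
  (v2,v5,v6) [++-] → (0.8192, 0.8192, 0.0784977)–(0.8192, 0.629696, 0)  len=0.2051
  (v2,v6,v3) [+-+] → (0.8192, 0.629696, 0)–(0.8192, 0.723574, -0.038881)  len=0.1016
  (v3,v6,v7) [+-+] → (0.8192, 0.723574, -0.038881)–(0.8192, 0.8192, -0.0784977)  len=0.1035
  (v4,v8,v5) [+-+] → (0.8192, 2.22068, 0)–(0.8192, 1.74958, 0.471061)  len=0.6662
  (v5,v8,v9) [+--] → (0.8192, 1.74958, 0.471061)–(0.8192, 1.48065, 0.74)  len=0.3803
  (v5,v9,v6) [+--] → (0.8192, 1.48065, 0.74)–(0.8192, 0.8192, 0.0784977)  len=0.9355
  (v6,v10,v7) [--+] → (0.8192, 1.21171, -0.471061)–(0.8192, 0.8192, -0.0784977)  len=0.5551
  (v7,v10,v11) [+--] → (0.8192, 1.21171, -0.471061)–(0.8192, 1.48065, -0.74)  len=0.3803
  (v7,v11,v4) [+-+] → (0.8192, 1.48065, -0.74)–(0.8192, 1.81557, -0.405115)  len=0.4736
  (v4,v11,v8) [+--] → (0.8192, 1.81557, -0.405115)–(0.8192, 2.22068, 0)  len=0.5729
  (v24,v28,v25) [-+-] → (0.8192, -2.22068, 0)–(0.8192, -1.81557, 0.405115)  len=0.5729
  (v25,v28,v29) [-++] → (0.8192, -1.81557, 0.405115)–(0.8192, -1.48065, 0.74)  len=0.4736
  (v25,v29,v26) [-+-] → (0.8192, -1.48065, 0.74)–(0.8192, -1.21171, 0.471061)  len=0.3803
  (v26,v29,v30) [-+-] → (0.8192, -1.21171, 0.471061)–(0.8192, -0.8192, 0.0784977)  len=0.5551
  (v27,v30,v31) [--+] → (0.8192, -0.8192, -0.0784977)–(0.8192, -1.48065, -0.74)  len=0.9355
  (v27,v31,v24) [-+-] → (0.8192, -1.48065, -0.74)–(0.8192, -1.74958, -0.471061)  len=0.3803
  (v24,v31,v28) [-++] → (0.8192, -1.74958, -0.471061)–(0.8192, -2.22068, 0)  len=0.6662
  (v29,v1,v30) [++-] → (0.8192, -0.723574, 0.038881)–(0.8192, -0.8192, 0.0784977)  len=0.1035
  (v30,v1,v2) [-++] → (0.8192, -0.723574, 0.038881)–(0.8192, -0.629696, 0)  len=0.1016
  (v30,v2,v31) [-++] → (0.8192, -0.629696, 0)–(0.8192, -0.8192, -0.0784977)  len=0.2051

Chained into 2 loop(s):
  loop 1: 10 segments, perimeter = 4.3743
  loop 2: 10 segments, perimeter = 4.3743
Total perimeter = 8.749


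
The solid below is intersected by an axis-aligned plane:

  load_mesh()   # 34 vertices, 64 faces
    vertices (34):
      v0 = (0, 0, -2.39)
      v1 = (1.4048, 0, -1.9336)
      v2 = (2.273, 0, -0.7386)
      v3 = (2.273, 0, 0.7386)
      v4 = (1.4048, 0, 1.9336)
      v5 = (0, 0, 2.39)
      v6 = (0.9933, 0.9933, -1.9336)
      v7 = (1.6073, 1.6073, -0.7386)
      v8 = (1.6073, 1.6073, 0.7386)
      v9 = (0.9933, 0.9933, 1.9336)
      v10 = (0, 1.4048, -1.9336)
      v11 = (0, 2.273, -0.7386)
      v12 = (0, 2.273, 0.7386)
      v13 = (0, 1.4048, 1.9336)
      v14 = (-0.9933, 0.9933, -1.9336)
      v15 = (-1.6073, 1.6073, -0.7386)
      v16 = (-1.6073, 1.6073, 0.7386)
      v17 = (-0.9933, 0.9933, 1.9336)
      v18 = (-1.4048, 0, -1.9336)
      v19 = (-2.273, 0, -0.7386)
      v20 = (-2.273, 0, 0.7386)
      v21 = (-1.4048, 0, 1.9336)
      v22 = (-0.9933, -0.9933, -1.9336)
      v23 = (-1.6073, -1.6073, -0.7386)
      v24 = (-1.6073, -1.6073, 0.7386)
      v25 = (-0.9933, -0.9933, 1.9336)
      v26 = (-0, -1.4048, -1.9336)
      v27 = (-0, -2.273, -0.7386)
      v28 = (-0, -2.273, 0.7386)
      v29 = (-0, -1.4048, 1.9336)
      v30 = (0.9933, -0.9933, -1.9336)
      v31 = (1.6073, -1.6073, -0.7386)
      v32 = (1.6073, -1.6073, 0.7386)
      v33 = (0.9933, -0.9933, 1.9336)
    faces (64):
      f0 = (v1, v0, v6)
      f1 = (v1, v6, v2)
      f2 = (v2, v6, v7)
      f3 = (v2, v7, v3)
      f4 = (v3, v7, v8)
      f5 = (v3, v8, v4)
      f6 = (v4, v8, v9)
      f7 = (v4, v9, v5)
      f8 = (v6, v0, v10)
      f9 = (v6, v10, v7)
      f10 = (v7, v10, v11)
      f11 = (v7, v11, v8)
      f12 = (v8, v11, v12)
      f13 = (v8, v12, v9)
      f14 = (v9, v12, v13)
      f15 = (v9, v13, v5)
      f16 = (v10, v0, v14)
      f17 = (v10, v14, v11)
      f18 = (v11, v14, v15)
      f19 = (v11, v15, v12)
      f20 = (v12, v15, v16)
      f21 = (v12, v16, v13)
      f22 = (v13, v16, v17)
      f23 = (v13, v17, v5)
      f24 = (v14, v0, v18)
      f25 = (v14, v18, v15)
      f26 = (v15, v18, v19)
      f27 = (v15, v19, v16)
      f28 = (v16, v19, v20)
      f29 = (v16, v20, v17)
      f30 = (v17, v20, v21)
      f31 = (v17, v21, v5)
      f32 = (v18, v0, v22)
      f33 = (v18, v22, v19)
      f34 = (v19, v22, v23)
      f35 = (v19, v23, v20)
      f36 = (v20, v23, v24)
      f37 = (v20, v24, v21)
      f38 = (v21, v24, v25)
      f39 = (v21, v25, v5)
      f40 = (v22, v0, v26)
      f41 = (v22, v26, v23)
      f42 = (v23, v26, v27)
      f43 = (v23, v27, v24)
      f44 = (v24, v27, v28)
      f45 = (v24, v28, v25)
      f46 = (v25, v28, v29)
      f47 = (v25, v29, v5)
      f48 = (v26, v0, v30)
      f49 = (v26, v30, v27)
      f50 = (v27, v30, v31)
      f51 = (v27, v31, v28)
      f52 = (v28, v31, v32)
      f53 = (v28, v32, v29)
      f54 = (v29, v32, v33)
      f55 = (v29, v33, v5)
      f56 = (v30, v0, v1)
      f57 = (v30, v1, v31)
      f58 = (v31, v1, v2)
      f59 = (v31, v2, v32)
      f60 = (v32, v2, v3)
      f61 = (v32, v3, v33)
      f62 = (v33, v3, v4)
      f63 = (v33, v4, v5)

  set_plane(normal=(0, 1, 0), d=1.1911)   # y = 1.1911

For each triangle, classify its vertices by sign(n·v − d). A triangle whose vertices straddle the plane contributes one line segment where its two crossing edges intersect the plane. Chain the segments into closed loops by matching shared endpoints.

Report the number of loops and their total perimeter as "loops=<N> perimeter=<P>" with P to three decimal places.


Straddling triangles (20 of 64):
  (v2,v6,v7) [--+] → (1.1911, 1.1911, -1.54863)–(1.77968, 1.1911, -0.7386)  len=1.0013
  (v2,v7,v3) [-+-] → (1.77968, 1.1911, -0.7386)–(1.77968, 1.1911, -0.356089)  len=0.3825
  (v3,v7,v8) [-++] → (1.77968, 1.1911, -0.356089)–(1.77968, 1.1911, 0.7386)  len=1.0947
  (v3,v8,v4) [-+-] → (1.77968, 1.1911, 0.7386)–(1.55486, 1.1911, 1.04804)  len=0.3825
  (v4,v8,v9) [-+-] → (1.55486, 1.1911, 1.04804)–(1.1911, 1.1911, 1.54863)  len=0.6188
  (v6,v0,v10) [--+] → (0, 1.1911, -2.00303)–(0.51584, 1.1911, -1.9336)  len=0.5205
  (v6,v10,v7) [-++] → (0.51584, 1.1911, -1.9336)–(1.1911, 1.1911, -1.54863)  len=0.7773
  (v8,v12,v9) [++-] → (0.839768, 1.1911, 1.74889)–(1.1911, 1.1911, 1.54863)  len=0.4044
  (v9,v12,v13) [-++] → (0.839768, 1.1911, 1.74889)–(0.51584, 1.1911, 1.9336)  len=0.3729
  (v9,v13,v5) [-+-] → (0.51584, 1.1911, 1.9336)–(0, 1.1911, 2.00303)  len=0.5205
  (v10,v0,v14) [+--] → (0, 1.1911, -2.00303)–(-0.51584, 1.1911, -1.9336)  len=0.5205
  (v10,v14,v11) [+-+] → (-0.51584, 1.1911, -1.9336)–(-0.839768, 1.1911, -1.74889)  len=0.3729
  (v11,v14,v15) [+-+] → (-0.839768, 1.1911, -1.74889)–(-1.1911, 1.1911, -1.54863)  len=0.4044
  (v13,v16,v17) [++-] → (-1.1911, 1.1911, 1.54863)–(-0.51584, 1.1911, 1.9336)  len=0.7773
  (v13,v17,v5) [+--] → (-0.51584, 1.1911, 1.9336)–(0, 1.1911, 2.00303)  len=0.5205
  (v14,v18,v15) [--+] → (-1.55486, 1.1911, -1.04804)–(-1.1911, 1.1911, -1.54863)  len=0.6188
  (v15,v18,v19) [+--] → (-1.55486, 1.1911, -1.04804)–(-1.77968, 1.1911, -0.7386)  len=0.3825
  (v15,v19,v16) [+-+] → (-1.77968, 1.1911, -0.7386)–(-1.77968, 1.1911, 0.356089)  len=1.0947
  (v16,v19,v20) [+--] → (-1.77968, 1.1911, 0.356089)–(-1.77968, 1.1911, 0.7386)  len=0.3825
  (v16,v20,v17) [+--] → (-1.77968, 1.1911, 0.7386)–(-1.1911, 1.1911, 1.54863)  len=1.0013

Chained into 1 loop(s):
  loop 1: 20 segments, perimeter = 12.1507
Total perimeter = 12.151

loops=1 perimeter=12.151


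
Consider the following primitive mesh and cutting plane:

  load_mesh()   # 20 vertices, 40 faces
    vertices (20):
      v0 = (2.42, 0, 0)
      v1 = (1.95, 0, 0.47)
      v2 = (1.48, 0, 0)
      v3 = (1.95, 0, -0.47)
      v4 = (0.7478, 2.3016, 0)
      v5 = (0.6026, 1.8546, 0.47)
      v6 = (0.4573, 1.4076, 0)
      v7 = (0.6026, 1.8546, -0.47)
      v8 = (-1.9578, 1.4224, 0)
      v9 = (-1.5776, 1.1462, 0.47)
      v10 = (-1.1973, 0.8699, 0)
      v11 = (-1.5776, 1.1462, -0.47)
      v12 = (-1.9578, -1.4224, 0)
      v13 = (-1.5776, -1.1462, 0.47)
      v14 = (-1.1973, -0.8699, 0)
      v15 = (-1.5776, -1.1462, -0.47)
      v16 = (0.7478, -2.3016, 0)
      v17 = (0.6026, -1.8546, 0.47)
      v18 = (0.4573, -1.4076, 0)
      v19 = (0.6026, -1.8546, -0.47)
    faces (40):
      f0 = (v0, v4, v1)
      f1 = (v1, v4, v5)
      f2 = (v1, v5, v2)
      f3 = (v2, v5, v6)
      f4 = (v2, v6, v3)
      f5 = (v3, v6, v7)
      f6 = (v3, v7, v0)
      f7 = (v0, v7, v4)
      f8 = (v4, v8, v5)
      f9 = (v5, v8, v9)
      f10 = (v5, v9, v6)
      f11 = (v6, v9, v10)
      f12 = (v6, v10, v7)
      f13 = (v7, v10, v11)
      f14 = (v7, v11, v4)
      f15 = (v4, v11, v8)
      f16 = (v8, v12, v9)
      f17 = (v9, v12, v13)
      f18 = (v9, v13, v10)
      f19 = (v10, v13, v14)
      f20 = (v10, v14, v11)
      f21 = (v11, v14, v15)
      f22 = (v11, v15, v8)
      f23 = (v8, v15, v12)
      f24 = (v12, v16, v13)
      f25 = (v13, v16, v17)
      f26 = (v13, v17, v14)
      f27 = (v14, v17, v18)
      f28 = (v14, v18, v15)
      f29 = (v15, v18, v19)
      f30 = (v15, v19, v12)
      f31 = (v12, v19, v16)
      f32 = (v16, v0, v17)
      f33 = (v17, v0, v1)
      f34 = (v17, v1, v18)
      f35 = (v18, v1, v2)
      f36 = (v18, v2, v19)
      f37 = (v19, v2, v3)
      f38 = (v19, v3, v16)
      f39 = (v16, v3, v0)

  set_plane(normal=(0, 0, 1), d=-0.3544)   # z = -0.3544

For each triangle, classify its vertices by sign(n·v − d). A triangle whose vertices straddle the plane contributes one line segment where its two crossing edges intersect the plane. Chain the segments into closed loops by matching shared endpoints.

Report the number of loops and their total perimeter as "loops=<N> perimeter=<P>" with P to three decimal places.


loops=2 perimeter=22.924

Straddling triangles (20 of 40):
  (v2,v6,v3) [++-] → (1.58286, 0.34621, -0.3544)–(1.8344, 0, -0.3544)  len=0.4279
  (v3,v6,v7) [-+-] → (1.58286, 0.34621, -0.3544)–(0.566862, 1.74466, -0.3544)  len=1.7286
  (v3,v7,v0) [--+] → (1.0496, 1.39845, -0.3544)–(2.0656, 0, -0.3544)  len=1.7286
  (v0,v7,v4) [+-+] → (1.0496, 1.39845, -0.3544)–(0.638313, 1.96454, -0.3544)  len=0.6997
  (v6,v10,v7) [++-] → (0.159901, 1.61241, -0.3544)–(0.566862, 1.74466, -0.3544)  len=0.4279
  (v7,v10,v11) [-+-] → (0.159901, 1.61241, -0.3544)–(-1.48406, 1.07824, -0.3544)  len=1.7286
  (v7,v11,v4) [--+] → (-1.00565, 1.43038, -0.3544)–(0.638313, 1.96454, -0.3544)  len=1.7286
  (v4,v11,v8) [+-+] → (-1.00565, 1.43038, -0.3544)–(-1.67111, 1.21413, -0.3544)  len=0.6997
  (v10,v14,v11) [++-] → (-1.48406, 0.650325, -0.3544)–(-1.48406, 1.07824, -0.3544)  len=0.4279
  (v11,v14,v15) [-+-] → (-1.48406, 0.650325, -0.3544)–(-1.48406, -1.07824, -0.3544)  len=1.7286
  (v11,v15,v8) [--+] → (-1.67111, -0.514434, -0.3544)–(-1.67111, 1.21413, -0.3544)  len=1.7286
  (v8,v15,v12) [+-+] → (-1.67111, -0.514434, -0.3544)–(-1.67111, -1.21413, -0.3544)  len=0.6997
  (v14,v18,v15) [++-] → (-1.0771, -1.21049, -0.3544)–(-1.48406, -1.07824, -0.3544)  len=0.4279
  (v15,v18,v19) [-+-] → (-1.0771, -1.21049, -0.3544)–(0.566862, -1.74466, -0.3544)  len=1.7286
  (v15,v19,v12) [--+] → (-0.0271494, -1.7483, -0.3544)–(-1.67111, -1.21413, -0.3544)  len=1.7286
  (v12,v19,v16) [+-+] → (-0.0271494, -1.7483, -0.3544)–(0.638313, -1.96454, -0.3544)  len=0.6997
  (v18,v2,v19) [++-] → (0.818403, -1.39845, -0.3544)–(0.566862, -1.74466, -0.3544)  len=0.4279
  (v19,v2,v3) [-+-] → (0.818403, -1.39845, -0.3544)–(1.8344, 0, -0.3544)  len=1.7286
  (v19,v3,v16) [--+] → (1.65431, -0.566096, -0.3544)–(0.638313, -1.96454, -0.3544)  len=1.7286
  (v16,v3,v0) [+-+] → (1.65431, -0.566096, -0.3544)–(2.0656, 0, -0.3544)  len=0.6997

Chained into 2 loop(s):
  loop 1: 10 segments, perimeter = 10.7824
  loop 2: 10 segments, perimeter = 12.1414
Total perimeter = 22.924


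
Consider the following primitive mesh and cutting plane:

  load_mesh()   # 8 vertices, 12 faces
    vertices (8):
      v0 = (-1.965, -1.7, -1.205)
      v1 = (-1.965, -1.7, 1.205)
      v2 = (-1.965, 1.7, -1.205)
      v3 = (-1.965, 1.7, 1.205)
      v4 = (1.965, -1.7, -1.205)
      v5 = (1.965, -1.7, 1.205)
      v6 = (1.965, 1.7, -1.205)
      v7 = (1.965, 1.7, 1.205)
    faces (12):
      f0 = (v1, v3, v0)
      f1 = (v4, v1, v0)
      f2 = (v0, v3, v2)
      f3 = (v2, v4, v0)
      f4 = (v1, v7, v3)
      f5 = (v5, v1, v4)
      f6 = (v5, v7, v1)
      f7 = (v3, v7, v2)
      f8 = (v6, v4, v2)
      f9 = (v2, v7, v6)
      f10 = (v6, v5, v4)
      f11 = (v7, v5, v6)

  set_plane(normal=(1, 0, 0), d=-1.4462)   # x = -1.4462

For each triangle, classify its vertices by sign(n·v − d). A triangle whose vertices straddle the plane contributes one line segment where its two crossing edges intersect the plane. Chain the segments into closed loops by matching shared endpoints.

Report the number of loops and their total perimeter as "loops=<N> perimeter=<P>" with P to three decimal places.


loops=1 perimeter=11.620

Straddling triangles (8 of 12):
  (v4,v1,v0) [+--] → (-1.4462, -1.7, 0.886855)–(-1.4462, -1.7, -1.205)  len=2.0919
  (v2,v4,v0) [-+-] → (-1.4462, 1.25117, -1.205)–(-1.4462, -1.7, -1.205)  len=2.9512
  (v1,v7,v3) [-+-] → (-1.4462, -1.25117, 1.205)–(-1.4462, 1.7, 1.205)  len=2.9512
  (v5,v1,v4) [+-+] → (-1.4462, -1.7, 1.205)–(-1.4462, -1.7, 0.886855)  len=0.3181
  (v5,v7,v1) [++-] → (-1.4462, -1.25117, 1.205)–(-1.4462, -1.7, 1.205)  len=0.4488
  (v3,v7,v2) [-+-] → (-1.4462, 1.7, 1.205)–(-1.4462, 1.7, -0.886855)  len=2.0919
  (v6,v4,v2) [++-] → (-1.4462, 1.25117, -1.205)–(-1.4462, 1.7, -1.205)  len=0.4488
  (v2,v7,v6) [-++] → (-1.4462, 1.7, -0.886855)–(-1.4462, 1.7, -1.205)  len=0.3181

Chained into 1 loop(s):
  loop 1: 8 segments, perimeter = 11.6200
Total perimeter = 11.620


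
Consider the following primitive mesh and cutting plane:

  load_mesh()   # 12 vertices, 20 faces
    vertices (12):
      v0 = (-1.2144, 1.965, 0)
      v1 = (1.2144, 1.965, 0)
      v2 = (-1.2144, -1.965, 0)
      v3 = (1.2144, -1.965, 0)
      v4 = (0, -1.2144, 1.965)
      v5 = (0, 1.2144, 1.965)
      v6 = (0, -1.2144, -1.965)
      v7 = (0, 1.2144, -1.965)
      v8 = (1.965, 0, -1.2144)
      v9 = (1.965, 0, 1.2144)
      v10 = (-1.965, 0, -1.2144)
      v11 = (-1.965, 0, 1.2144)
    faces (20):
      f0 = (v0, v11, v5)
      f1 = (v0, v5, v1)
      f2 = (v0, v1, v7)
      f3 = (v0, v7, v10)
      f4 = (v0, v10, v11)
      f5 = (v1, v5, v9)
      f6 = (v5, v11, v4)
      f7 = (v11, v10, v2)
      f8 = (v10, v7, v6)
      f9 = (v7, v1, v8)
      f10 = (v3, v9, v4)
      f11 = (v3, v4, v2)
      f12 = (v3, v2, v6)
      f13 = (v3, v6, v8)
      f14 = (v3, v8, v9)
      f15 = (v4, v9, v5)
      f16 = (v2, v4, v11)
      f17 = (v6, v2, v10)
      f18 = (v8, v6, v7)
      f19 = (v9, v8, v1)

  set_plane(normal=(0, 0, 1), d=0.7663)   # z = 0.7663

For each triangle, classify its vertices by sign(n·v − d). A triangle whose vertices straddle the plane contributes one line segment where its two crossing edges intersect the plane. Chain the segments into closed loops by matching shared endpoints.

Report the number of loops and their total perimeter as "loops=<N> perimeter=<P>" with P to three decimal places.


Straddling triangles (10 of 20):
  (v0,v11,v5) [-++] → (-1.68804, 0.725063, 0.7663)–(-0.740815, 1.67229, 0.7663)  len=1.3396
  (v0,v5,v1) [-+-] → (-0.740815, 1.67229, 0.7663)–(0.740815, 1.67229, 0.7663)  len=1.4816
  (v0,v10,v11) [--+] → (-1.965, 0, 0.7663)–(-1.68804, 0.725063, 0.7663)  len=0.7762
  (v1,v5,v9) [-++] → (0.740815, 1.67229, 0.7663)–(1.68804, 0.725063, 0.7663)  len=1.3396
  (v11,v10,v2) [+--] → (-1.965, 0, 0.7663)–(-1.68804, -0.725063, 0.7663)  len=0.7762
  (v3,v9,v4) [-++] → (1.68804, -0.725063, 0.7663)–(0.740815, -1.67229, 0.7663)  len=1.3396
  (v3,v4,v2) [-+-] → (0.740815, -1.67229, 0.7663)–(-0.740815, -1.67229, 0.7663)  len=1.4816
  (v3,v8,v9) [--+] → (1.965, 0, 0.7663)–(1.68804, -0.725063, 0.7663)  len=0.7762
  (v2,v4,v11) [-++] → (-0.740815, -1.67229, 0.7663)–(-1.68804, -0.725063, 0.7663)  len=1.3396
  (v9,v8,v1) [+--] → (1.965, 0, 0.7663)–(1.68804, 0.725063, 0.7663)  len=0.7762

Chained into 1 loop(s):
  loop 1: 10 segments, perimeter = 11.4262
Total perimeter = 11.426

loops=1 perimeter=11.426


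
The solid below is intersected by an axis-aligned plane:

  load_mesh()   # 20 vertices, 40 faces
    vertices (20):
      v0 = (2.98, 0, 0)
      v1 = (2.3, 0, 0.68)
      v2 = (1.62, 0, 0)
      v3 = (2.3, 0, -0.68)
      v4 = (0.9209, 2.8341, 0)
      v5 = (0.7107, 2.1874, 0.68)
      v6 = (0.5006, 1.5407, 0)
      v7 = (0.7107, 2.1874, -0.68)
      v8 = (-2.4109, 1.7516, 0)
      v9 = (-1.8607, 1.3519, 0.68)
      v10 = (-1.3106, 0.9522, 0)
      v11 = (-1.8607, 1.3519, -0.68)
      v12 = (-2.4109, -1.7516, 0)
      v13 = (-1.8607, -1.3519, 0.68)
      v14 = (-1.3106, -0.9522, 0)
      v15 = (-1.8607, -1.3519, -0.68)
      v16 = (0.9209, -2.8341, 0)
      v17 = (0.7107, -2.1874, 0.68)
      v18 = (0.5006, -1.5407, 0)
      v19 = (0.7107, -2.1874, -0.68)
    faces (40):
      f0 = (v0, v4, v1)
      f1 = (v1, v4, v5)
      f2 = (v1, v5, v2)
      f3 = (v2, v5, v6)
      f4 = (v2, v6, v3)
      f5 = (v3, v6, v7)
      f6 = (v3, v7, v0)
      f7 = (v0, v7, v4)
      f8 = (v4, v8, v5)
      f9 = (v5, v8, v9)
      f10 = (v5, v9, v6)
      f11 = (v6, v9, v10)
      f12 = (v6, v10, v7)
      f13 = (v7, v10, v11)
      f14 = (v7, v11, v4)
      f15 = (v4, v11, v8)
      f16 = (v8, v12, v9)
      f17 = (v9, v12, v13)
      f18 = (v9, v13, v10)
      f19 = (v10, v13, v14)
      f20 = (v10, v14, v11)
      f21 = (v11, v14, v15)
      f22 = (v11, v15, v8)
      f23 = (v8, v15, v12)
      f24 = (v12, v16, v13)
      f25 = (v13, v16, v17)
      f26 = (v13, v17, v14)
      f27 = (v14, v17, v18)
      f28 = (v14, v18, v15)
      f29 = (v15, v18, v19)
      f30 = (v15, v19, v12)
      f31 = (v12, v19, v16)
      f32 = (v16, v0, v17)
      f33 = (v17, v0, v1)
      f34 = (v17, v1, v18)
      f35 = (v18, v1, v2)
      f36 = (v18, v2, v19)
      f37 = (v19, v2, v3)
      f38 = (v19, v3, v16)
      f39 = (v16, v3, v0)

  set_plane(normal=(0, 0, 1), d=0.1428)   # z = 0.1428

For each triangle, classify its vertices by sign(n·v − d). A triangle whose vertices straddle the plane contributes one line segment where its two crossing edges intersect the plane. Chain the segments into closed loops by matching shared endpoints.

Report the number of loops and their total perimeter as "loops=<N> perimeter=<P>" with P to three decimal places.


loops=2 perimeter=27.038

Straddling triangles (20 of 40):
  (v0,v4,v1) [--+] → (1.21051, 2.23894, 0.1428)–(2.8372, 0, 0.1428)  len=2.7675
  (v1,v4,v5) [+-+] → (1.21051, 2.23894, 0.1428)–(0.876758, 2.69829, 0.1428)  len=0.5678
  (v1,v5,v2) [++-] → (1.42905, 0.459354, 0.1428)–(1.7628, 0, 0.1428)  len=0.5678
  (v2,v5,v6) [-+-] → (1.42905, 0.459354, 0.1428)–(0.544721, 1.67651, 0.1428)  len=1.5045
  (v4,v8,v5) [--+] → (-1.75536, 1.84312, 0.1428)–(0.876758, 2.69829, 0.1428)  len=2.7676
  (v5,v8,v9) [+-+] → (-1.75536, 1.84312, 0.1428)–(-2.29536, 1.66766, 0.1428)  len=0.5678
  (v5,v9,v6) [++-] → (0.004727, 1.50105, 0.1428)–(0.544721, 1.67651, 0.1428)  len=0.5678
  (v6,v9,v10) [-+-] → (0.004727, 1.50105, 0.1428)–(-1.42612, 1.03614, 0.1428)  len=1.5045
  (v8,v12,v9) [--+] → (-2.29536, -1.09986, 0.1428)–(-2.29536, 1.66766, 0.1428)  len=2.7675
  (v9,v12,v13) [+-+] → (-2.29536, -1.09986, 0.1428)–(-2.29536, -1.66766, 0.1428)  len=0.5678
  (v9,v13,v10) [++-] → (-1.42612, 0.468339, 0.1428)–(-1.42612, 1.03614, 0.1428)  len=0.5678
  (v10,v13,v14) [-+-] → (-1.42612, 0.468339, 0.1428)–(-1.42612, -1.03614, 0.1428)  len=1.5045
  (v12,v16,v13) [--+] → (0.336764, -2.52284, 0.1428)–(-2.29536, -1.66766, 0.1428)  len=2.7676
  (v13,v16,v17) [+-+] → (0.336764, -2.52284, 0.1428)–(0.876758, -2.69829, 0.1428)  len=0.5678
  (v13,v17,v14) [++-] → (-0.886127, -1.21159, 0.1428)–(-1.42612, -1.03614, 0.1428)  len=0.5678
  (v14,v17,v18) [-+-] → (-0.886127, -1.21159, 0.1428)–(0.544721, -1.67651, 0.1428)  len=1.5045
  (v16,v0,v17) [--+] → (2.50345, -0.459354, 0.1428)–(0.876758, -2.69829, 0.1428)  len=2.7675
  (v17,v0,v1) [+-+] → (2.50345, -0.459354, 0.1428)–(2.8372, 0, 0.1428)  len=0.5678
  (v17,v1,v18) [++-] → (0.878474, -1.21715, 0.1428)–(0.544721, -1.67651, 0.1428)  len=0.5678
  (v18,v1,v2) [-+-] → (0.878474, -1.21715, 0.1428)–(1.7628, 0, 0.1428)  len=1.5045

Chained into 2 loop(s):
  loop 1: 10 segments, perimeter = 16.6766
  loop 2: 10 segments, perimeter = 10.3614
Total perimeter = 27.038


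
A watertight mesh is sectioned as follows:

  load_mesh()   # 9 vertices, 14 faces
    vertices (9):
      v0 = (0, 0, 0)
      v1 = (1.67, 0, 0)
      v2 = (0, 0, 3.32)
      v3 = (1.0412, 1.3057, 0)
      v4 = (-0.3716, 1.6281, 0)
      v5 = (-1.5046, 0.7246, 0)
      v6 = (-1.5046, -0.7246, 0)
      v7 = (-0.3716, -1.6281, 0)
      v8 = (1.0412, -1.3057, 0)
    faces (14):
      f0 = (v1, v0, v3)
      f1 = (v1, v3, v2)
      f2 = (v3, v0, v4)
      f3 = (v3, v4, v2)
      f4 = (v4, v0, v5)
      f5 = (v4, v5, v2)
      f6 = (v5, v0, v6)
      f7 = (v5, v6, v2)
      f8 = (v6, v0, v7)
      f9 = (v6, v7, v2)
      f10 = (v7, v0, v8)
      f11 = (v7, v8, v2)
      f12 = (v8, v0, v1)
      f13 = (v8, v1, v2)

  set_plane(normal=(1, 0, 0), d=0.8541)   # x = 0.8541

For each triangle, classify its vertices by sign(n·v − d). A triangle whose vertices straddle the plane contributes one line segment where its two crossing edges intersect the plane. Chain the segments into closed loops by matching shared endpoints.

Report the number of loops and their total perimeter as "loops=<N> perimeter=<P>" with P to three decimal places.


loops=1 perimeter=6.978

Straddling triangles (8 of 14):
  (v1,v0,v3) [+-+] → (0.8541, 0, 0)–(0.8541, 1.07107, 0)  len=1.0711
  (v1,v3,v2) [++-] → (0.8541, 1.07107, 0.596592)–(0.8541, 0, 1.62203)  len=1.4828
  (v3,v0,v4) [+--] → (0.8541, 1.07107, 0)–(0.8541, 1.3484, 0)  len=0.2773
  (v3,v4,v2) [+--] → (0.8541, 1.3484, 0)–(0.8541, 1.07107, 0.596592)  len=0.6579
  (v7,v0,v8) [--+] → (0.8541, -1.07107, 0)–(0.8541, -1.3484, 0)  len=0.2773
  (v7,v8,v2) [-+-] → (0.8541, -1.3484, 0)–(0.8541, -1.07107, 0.596592)  len=0.6579
  (v8,v0,v1) [+-+] → (0.8541, -1.07107, 0)–(0.8541, 0, 0)  len=1.0711
  (v8,v1,v2) [++-] → (0.8541, 0, 1.62203)–(0.8541, -1.07107, 0.596592)  len=1.4828

Chained into 1 loop(s):
  loop 1: 8 segments, perimeter = 6.9782
Total perimeter = 6.978


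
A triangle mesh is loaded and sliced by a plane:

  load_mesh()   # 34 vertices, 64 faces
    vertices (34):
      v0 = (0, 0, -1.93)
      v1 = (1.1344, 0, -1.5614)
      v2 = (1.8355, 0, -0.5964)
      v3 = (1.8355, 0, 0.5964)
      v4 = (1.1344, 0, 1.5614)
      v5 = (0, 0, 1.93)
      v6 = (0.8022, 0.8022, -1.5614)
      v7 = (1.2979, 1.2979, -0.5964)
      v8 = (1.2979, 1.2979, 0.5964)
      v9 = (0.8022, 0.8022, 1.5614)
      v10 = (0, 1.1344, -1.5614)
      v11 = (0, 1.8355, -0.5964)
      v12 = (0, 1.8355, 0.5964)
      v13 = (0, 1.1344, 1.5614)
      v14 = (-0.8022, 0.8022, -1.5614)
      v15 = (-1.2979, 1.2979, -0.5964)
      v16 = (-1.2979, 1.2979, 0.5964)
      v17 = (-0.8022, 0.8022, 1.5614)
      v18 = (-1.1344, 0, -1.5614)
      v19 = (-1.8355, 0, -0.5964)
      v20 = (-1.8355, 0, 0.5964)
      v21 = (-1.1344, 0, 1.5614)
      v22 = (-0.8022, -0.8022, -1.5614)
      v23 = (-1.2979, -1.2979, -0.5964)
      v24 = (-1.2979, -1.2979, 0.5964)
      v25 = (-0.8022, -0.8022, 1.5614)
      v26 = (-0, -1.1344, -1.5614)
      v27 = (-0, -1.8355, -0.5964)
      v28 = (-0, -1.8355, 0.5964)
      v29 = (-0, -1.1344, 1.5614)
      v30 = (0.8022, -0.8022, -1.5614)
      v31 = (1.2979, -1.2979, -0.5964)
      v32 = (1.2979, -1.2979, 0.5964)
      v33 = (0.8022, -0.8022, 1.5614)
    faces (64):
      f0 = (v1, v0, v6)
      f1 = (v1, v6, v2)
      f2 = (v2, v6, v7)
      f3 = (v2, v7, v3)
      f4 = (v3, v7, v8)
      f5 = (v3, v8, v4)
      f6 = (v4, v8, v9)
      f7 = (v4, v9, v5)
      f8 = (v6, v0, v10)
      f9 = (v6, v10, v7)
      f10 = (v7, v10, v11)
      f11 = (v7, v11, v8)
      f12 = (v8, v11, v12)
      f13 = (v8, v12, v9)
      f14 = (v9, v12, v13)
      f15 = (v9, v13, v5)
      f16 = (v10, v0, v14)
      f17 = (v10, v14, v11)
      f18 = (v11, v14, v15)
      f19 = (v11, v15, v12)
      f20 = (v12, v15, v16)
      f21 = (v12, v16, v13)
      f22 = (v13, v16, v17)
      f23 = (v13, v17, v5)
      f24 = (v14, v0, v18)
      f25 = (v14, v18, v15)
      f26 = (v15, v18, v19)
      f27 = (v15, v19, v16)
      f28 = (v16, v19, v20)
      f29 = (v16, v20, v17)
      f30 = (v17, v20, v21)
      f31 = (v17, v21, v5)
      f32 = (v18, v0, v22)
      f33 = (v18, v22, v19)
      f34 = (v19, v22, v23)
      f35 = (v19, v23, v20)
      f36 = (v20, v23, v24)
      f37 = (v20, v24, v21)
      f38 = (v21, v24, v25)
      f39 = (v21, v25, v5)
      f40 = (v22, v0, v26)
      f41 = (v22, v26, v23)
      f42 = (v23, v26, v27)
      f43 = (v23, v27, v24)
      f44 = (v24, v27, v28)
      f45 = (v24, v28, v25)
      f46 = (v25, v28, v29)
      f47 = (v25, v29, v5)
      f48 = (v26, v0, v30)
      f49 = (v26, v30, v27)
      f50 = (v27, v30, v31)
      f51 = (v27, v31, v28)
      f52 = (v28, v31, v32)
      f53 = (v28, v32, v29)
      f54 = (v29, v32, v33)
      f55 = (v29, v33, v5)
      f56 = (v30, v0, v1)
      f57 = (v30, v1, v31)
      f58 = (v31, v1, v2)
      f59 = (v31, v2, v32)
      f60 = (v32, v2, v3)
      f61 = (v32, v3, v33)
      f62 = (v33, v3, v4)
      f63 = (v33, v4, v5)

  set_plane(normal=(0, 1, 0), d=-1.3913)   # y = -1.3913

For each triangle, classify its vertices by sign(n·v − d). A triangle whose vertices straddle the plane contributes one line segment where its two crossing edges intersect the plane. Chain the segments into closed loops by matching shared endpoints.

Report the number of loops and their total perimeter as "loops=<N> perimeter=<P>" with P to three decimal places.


loops=1 perimeter=7.323

Straddling triangles (10 of 64):
  (v23,v26,v27) [++-] → (0, -1.3913, -1.2078)–(-1.07241, -1.3913, -0.5964)  len=1.2345
  (v23,v27,v24) [+-+] → (-1.07241, -1.3913, -0.5964)–(-1.07241, -1.3913, 0.389169)  len=0.9856
  (v24,v27,v28) [+--] → (-1.07241, -1.3913, 0.389169)–(-1.07241, -1.3913, 0.5964)  len=0.2072
  (v24,v28,v25) [+-+] → (-1.07241, -1.3913, 0.5964)–(-0.344854, -1.3913, 1.01124)  len=0.8375
  (v25,v28,v29) [+-+] → (-0.344854, -1.3913, 1.01124)–(0, -1.3913, 1.2078)  len=0.3969
  (v26,v30,v27) [++-] → (0.344854, -1.3913, -1.01124)–(0, -1.3913, -1.2078)  len=0.3969
  (v27,v30,v31) [-++] → (0.344854, -1.3913, -1.01124)–(1.07241, -1.3913, -0.5964)  len=0.8375
  (v27,v31,v28) [-+-] → (1.07241, -1.3913, -0.5964)–(1.07241, -1.3913, -0.389169)  len=0.2072
  (v28,v31,v32) [-++] → (1.07241, -1.3913, -0.389169)–(1.07241, -1.3913, 0.5964)  len=0.9856
  (v28,v32,v29) [-++] → (1.07241, -1.3913, 0.5964)–(0, -1.3913, 1.2078)  len=1.2345

Chained into 1 loop(s):
  loop 1: 10 segments, perimeter = 7.3234
Total perimeter = 7.323


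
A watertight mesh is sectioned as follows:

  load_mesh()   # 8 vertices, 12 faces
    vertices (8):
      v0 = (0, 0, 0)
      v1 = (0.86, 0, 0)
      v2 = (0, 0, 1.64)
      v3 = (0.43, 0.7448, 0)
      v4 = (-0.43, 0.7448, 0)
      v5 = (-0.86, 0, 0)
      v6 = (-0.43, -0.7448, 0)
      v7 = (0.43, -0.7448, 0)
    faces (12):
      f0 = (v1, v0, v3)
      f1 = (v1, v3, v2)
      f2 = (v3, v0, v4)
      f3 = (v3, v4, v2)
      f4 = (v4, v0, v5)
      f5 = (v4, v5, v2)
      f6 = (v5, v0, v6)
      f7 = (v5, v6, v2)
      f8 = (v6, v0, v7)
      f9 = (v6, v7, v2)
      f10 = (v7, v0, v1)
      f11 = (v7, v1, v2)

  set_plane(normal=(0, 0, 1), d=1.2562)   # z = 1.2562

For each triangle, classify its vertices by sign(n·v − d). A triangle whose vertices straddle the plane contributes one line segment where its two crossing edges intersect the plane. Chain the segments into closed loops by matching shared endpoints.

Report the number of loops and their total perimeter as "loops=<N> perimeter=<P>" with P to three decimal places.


Straddling triangles (6 of 12):
  (v1,v3,v2) [--+] → (0.10063, 0.174301, 1.2562)–(0.201261, 0, 1.2562)  len=0.2013
  (v3,v4,v2) [--+] → (-0.10063, 0.174301, 1.2562)–(0.10063, 0.174301, 1.2562)  len=0.2013
  (v4,v5,v2) [--+] → (-0.201261, 0, 1.2562)–(-0.10063, 0.174301, 1.2562)  len=0.2013
  (v5,v6,v2) [--+] → (-0.10063, -0.174301, 1.2562)–(-0.201261, 0, 1.2562)  len=0.2013
  (v6,v7,v2) [--+] → (0.10063, -0.174301, 1.2562)–(-0.10063, -0.174301, 1.2562)  len=0.2013
  (v7,v1,v2) [--+] → (0.201261, 0, 1.2562)–(0.10063, -0.174301, 1.2562)  len=0.2013

Chained into 1 loop(s):
  loop 1: 6 segments, perimeter = 1.2076
Total perimeter = 1.208

loops=1 perimeter=1.208
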